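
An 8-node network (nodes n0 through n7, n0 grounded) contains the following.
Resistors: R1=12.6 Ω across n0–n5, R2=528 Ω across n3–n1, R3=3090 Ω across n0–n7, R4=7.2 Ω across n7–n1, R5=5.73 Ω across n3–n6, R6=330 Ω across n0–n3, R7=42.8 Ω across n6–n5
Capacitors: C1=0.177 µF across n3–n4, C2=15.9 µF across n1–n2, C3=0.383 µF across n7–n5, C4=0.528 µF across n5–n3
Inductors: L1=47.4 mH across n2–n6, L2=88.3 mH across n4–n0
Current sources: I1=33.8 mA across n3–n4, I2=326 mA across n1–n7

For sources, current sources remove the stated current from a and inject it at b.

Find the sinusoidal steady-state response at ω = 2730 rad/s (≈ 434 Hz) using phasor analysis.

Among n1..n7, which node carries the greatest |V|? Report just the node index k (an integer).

4

Element admittances at ω=2730 rad/s:
  Y(R1) = 0.07937+0.000j S between n0,n5
  Y(C1) = 0.000+0.0004832j S between n3,n4
  Y(R2) = 0.001894+0.000j S between n3,n1
  Y(R3) = 0.0003236+0.000j S between n0,n7
  Y(R4) = 0.1389+0.000j S between n7,n1
  Y(R5) = 0.1745+0.000j S between n3,n6
  Y(C2) = 0.000+0.04341j S between n1,n2
  Y(L1) = 0.000-0.007728j S between n2,n6
  Y(L2) = 0.000-0.004148j S between n4,n0
  Y(R6) = 0.003030+0.000j S between n0,n3
  Y(R7) = 0.02336+0.000j S between n6,n5
  Y(C3) = 0.000+0.001046j S between n7,n5
  I1: injects 0.0338 A into n4 (from n3)
  Y(C4) = 0.000+0.001441j S between n5,n3
  I2: injects 0.326 A into n7 (from n1)
Assemble and solve the 7×7 MNA system:
  V(n1)=-1.692+0.01111j  V(n2)=-1.671-0.006125j  V(n3)=-1.972+0.1069j  V(n4)=0.2600+9.208j  V(n5)=-0.4087+0.009496j  V(n6)=-1.791+0.09066j  V(n7)=0.6535+0.003103j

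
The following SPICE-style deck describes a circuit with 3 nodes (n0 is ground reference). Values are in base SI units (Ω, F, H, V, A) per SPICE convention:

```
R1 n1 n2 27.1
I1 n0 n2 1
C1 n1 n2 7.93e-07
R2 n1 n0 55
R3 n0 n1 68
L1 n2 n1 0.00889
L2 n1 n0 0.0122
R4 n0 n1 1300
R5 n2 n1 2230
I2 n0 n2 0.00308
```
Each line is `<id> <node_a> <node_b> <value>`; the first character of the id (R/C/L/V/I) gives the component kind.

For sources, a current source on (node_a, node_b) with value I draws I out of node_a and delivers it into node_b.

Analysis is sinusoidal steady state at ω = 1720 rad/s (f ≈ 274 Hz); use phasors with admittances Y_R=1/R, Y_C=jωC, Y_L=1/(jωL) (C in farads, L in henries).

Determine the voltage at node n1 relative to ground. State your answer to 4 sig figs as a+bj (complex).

9.918+14.04j V

Apply KCL at each of the 2 non-ground nodes and solve the resulting linear system.
Node n1: branches {R1, C1, R2, R3, L1, L2, R4, R5} → V_1 = 9.918+14.04j
Node n2: branches {R1, I1, C1, L1, R5, I2} → V_2 = 16.74+25.73j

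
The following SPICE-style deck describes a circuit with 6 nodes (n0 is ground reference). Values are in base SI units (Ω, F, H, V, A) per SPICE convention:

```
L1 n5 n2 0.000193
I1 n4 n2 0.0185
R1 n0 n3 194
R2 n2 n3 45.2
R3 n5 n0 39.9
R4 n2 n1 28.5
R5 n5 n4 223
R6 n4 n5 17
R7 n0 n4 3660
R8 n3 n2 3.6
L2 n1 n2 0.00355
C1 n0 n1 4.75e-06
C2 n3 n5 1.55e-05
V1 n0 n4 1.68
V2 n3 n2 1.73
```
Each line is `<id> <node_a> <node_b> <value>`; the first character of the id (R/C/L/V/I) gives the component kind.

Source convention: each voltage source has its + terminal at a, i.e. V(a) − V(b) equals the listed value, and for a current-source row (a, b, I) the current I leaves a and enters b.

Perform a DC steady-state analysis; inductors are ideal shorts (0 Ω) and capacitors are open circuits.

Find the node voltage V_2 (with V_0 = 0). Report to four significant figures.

MNA unknowns: 5 node voltages V₁..V_5 plus 4 source currents (L1, L2, V1, V2)
L1: row V5−V2=0, i_L1 at 5,2
I1: z[4]−=0.0185, z[2]+=0.0185
R1: Y=0.005155 on G[0,3]
R2: Y=0.02212 on G[2,3]
R3: Y=0.02506 on G[5,0]
R4: Y=0.03509 on G[2,1]
R5: Y=0.004484 on G[5,4]
R6: Y=0.05882 on G[4,5]
R7: Y=0.0002732 on G[0,4]
R8: Y=0.2778 on G[3,2]
L2: row V1−V2=0, i_L2 at 1,2
C1: Y=0.000 on G[0,1]
C2: Y=0.000 on G[3,5]
V1: row V0−V4=1.68, i_V1 at 0,4
V2: row V3−V2=1.73, i_V2 at 3,2
solve → V1=-1.035, V2=-1.035, V3=0.6953, V4=-1.680, V5=-1.035
aux → i_L1=-0.01492, i_L2=0.000, i_V1=-0.02281, i_V2=-0.5224

-1.035 V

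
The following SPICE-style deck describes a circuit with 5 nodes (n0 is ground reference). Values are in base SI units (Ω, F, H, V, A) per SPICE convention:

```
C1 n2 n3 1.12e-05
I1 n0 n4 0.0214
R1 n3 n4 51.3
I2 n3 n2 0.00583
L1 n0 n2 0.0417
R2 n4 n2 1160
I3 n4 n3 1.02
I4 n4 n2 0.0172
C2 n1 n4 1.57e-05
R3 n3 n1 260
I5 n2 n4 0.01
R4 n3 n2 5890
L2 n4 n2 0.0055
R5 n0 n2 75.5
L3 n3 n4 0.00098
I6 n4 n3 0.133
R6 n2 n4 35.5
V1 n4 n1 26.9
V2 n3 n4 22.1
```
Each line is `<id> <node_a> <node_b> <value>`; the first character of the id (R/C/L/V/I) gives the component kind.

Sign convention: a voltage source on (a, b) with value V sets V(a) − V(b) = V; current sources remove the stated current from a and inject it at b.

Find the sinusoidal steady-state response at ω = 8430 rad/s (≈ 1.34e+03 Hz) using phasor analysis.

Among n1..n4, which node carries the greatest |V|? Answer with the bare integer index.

1

MNA unknowns: 4 node voltages V₁..V_4 plus 2 source currents (V1, V2)
C1: Y=0.000+0.09442j on G[2,3]
I1: z[0]−=0.0214, z[4]+=0.0214
R1: Y=0.01949+0.000j on G[3,4]
I2: z[3]−=0.00583, z[2]+=0.00583
L1: Y=0.000-0.002845j on G[0,2]
R2: Y=0.0008621+0.000j on G[4,2]
I3: z[4]−=1.02, z[3]+=1.02
I4: z[4]−=0.0172, z[2]+=0.0172
C2: Y=0.000+0.1324j on G[1,4]
R3: Y=0.003846+0.000j on G[3,1]
I5: z[2]−=0.01, z[4]+=0.01
R4: Y=0.0001698+0.000j on G[3,2]
L2: Y=0.000-0.02157j on G[4,2]
R5: Y=0.01325+0.000j on G[0,2]
L3: Y=0.000-0.1210j on G[3,4]
I6: z[4]−=0.133, z[3]+=0.133
R6: Y=0.02817+0.000j on G[2,4]
V1: row V4−V1=26.9, i_V1 at 4,1
V2: row V3−V4=22.1, i_V2 at 3,4
solve → V1=-50.01-9.615j, V2=1.544+0.3317j, V3=-1.012-9.615j, V4=-23.11-9.615j
aux → i_V1=-0.1885-3.560j, i_V2=-0.4108+2.918j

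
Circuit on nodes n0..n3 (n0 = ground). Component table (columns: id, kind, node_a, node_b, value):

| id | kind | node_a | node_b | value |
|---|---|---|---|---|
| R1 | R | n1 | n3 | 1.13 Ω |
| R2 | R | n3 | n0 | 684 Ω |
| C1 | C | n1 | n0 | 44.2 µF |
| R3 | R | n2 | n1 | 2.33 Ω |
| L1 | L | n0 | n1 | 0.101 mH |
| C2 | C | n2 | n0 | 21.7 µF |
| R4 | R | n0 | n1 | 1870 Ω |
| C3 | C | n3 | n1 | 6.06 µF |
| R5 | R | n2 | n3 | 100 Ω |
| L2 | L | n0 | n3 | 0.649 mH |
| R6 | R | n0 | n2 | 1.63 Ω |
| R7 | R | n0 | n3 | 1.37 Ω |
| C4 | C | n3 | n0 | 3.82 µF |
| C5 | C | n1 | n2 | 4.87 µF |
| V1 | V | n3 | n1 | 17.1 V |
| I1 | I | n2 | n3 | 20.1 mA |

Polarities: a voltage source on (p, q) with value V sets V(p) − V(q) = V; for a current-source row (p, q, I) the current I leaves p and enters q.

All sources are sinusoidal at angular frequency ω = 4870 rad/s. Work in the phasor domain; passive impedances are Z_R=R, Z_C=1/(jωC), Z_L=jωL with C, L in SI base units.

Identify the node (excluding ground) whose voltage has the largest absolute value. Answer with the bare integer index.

3

MNA unknowns: 3 node voltages V₁..V_3 plus 1 source current (V1)
R1: Y=0.8850+0.000j on G[1,3]
R2: Y=0.001462+0.000j on G[3,0]
C1: Y=0.000+0.2153j on G[1,0]
R3: Y=0.4292+0.000j on G[2,1]
L1: Y=0.000-2.033j on G[0,1]
C2: Y=0.000+0.1057j on G[2,0]
R4: Y=0.0005348+0.000j on G[0,1]
C3: Y=0.000+0.02951j on G[3,1]
R5: Y=0.01000+0.000j on G[2,3]
L2: Y=0.000-0.3164j on G[0,3]
R6: Y=0.6135+0.000j on G[0,2]
R7: Y=0.7299+0.000j on G[0,3]
C4: Y=0.000+0.01860j on G[3,0]
C5: Y=0.000+0.02372j on G[1,2]
V1: row V3−V1=17.1, i_V1 at 3,1
I1: z[2]−=0.0201, z[3]+=0.0201
solve → V1=-4.321-3.984j, V2=-1.759-1.543j, V3=12.78-3.984j
aux → i_V1=-23.42+6.239j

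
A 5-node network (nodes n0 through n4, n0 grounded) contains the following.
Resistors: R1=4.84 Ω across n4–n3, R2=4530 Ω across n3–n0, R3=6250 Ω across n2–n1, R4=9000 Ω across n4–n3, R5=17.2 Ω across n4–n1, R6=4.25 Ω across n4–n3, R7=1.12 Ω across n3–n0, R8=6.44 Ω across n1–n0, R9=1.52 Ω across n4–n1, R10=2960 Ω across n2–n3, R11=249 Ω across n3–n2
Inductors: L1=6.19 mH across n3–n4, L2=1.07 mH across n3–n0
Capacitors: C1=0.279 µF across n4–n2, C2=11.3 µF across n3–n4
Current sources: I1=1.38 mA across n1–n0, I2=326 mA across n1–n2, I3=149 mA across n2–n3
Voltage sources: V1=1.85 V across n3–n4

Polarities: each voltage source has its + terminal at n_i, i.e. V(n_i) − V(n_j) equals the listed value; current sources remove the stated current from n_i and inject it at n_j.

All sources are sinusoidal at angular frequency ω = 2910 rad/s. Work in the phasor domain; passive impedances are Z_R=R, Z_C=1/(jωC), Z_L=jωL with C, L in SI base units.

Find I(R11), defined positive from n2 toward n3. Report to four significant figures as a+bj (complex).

Element admittances at ω=2910 rad/s:
  Y(R1) = 0.2066+0.000j S between n4,n3
  Y(L1) = 0.000-0.05552j S between n3,n4
  Y(R2) = 0.0002208+0.000j S between n3,n0
  Y(R3) = 0.0001600+0.000j S between n2,n1
  Y(C1) = 0.000+0.0008119j S between n4,n2
  Y(R4) = 0.0001111+0.000j S between n4,n3
  Y(R5) = 0.05814+0.000j S between n4,n1
  Y(R6) = 0.2353+0.000j S between n4,n3
  Y(C2) = 0.000+0.03288j S between n3,n4
  Y(R7) = 0.8929+0.000j S between n3,n0
  Y(L2) = 0.000-0.3212j S between n3,n0
  I1: injects 0.00138 A into n0 (from n1)
  Y(R8) = 0.1553+0.000j S between n1,n0
  Y(R9) = 0.6579+0.000j S between n4,n1
  I2: injects 0.326 A into n2 (from n1)
  Y(R10) = 0.0003378+0.000j S between n2,n3
  I3: injects 0.149 A into n3 (from n2)
  Y(R11) = 0.004016+0.000j S between n3,n2
  V1: constraint V(n3)−V(n4) = 1.85
Assemble and solve the 5×5 MNA system:
  V(n1)=-1.675+0.06613j  V(n2)=38.12-7.061j  V(n3)=0.2602+0.08206j  V(n4)=-1.590+0.08206j
  i(V1)=-0.7626+0.02104j

0.1520-0.02869j A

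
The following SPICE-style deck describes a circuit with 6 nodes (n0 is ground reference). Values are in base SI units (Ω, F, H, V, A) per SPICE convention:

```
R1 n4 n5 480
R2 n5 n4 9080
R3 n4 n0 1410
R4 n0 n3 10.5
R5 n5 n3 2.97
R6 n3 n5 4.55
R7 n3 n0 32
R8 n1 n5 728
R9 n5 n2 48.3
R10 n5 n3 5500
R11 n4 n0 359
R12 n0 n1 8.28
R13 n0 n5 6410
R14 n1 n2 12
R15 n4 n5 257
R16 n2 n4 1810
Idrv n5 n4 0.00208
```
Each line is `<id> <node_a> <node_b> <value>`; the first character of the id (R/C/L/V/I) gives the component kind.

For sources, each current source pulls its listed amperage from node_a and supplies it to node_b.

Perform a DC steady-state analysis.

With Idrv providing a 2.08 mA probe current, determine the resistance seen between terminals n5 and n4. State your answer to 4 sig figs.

R_eq = 99.95 Ω

MNA unknowns: 5 node voltages V₁..V_5
R1: Y=0.002083 on G[4,5]
R2: Y=0.0001101 on G[5,4]
R3: Y=0.0007092 on G[4,0]
R4: Y=0.09524 on G[0,3]
R5: Y=0.3367 on G[5,3]
R6: Y=0.2198 on G[3,5]
R7: Y=0.03125 on G[3,0]
R8: Y=0.001374 on G[1,5]
R9: Y=0.02070 on G[5,2]
R10: Y=0.0001818 on G[5,3]
R11: Y=0.002786 on G[4,0]
R12: Y=0.1208 on G[0,1]
R13: Y=0.0001560 on G[0,5]
R14: Y=0.08333 on G[1,2]
R15: Y=0.003891 on G[4,5]
R16: Y=0.0005525 on G[2,4]
Idrv: z[5]−=0.00208, z[4]+=0.00208
solve → V1=-0.0002074, V2=-0.0004030, V3=-0.005356, V4=0.2013, V5=-0.006573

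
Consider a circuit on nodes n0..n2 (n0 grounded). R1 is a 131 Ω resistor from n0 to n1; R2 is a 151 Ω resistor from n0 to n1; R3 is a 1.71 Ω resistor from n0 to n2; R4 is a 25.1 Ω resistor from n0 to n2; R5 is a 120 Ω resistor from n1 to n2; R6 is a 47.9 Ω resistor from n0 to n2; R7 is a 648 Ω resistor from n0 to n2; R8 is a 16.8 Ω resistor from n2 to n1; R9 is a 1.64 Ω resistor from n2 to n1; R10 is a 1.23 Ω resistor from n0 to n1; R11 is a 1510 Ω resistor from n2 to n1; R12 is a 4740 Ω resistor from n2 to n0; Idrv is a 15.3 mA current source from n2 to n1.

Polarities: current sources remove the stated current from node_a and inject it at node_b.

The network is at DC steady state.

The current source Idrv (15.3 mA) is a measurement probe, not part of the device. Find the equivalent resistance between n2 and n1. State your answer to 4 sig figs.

R_eq = 0.9602 Ω

Apply KCL at each of the 2 non-ground nodes and solve the resulting linear system.
Node n1: branches {R1, R2, R5, R8, R9, R10, R11, Idrv} → V_1 = 0.006449
Node n2: branches {R3, R4, R5, R6, R7, R8, R9, R11, R12, Idrv} → V_2 = -0.008242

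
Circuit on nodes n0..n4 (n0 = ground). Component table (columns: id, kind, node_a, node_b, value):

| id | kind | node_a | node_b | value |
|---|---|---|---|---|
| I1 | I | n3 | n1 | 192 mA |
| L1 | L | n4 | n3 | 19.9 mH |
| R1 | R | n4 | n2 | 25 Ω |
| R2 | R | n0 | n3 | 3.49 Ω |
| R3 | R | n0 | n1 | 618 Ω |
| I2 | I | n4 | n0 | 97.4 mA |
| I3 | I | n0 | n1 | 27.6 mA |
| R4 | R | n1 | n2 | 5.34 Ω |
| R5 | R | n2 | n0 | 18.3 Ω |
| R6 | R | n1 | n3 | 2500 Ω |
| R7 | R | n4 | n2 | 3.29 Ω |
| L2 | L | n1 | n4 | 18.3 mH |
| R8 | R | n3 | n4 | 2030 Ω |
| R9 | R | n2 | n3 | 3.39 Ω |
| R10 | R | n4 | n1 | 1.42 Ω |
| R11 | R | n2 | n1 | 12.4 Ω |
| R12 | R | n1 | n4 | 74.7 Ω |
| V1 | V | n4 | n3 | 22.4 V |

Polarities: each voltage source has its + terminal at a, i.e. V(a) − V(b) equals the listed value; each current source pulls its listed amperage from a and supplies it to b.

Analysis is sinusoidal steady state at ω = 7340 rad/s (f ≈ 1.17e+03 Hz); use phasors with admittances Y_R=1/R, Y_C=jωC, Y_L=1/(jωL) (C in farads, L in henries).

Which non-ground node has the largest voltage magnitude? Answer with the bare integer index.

4

Apply KCL at each of the 4 non-ground nodes and solve the resulting linear system.
Node n1: branches {I1, R3, I3, R4, R6, L2, R10, R11, R12} → V_1 = 17.75-0.01670j
Node n2: branches {R1, R4, R5, R7, R9, R11} → V_2 = 11.30-0.004075j
Node n3: branches {I1, L1, R2, R6, R8, R9, V1} → V_3 = -2.499+0.0008715j
Node n4: branches {L1, R1, I2, R7, L2, R8, R10, R12, V1} → V_4 = 19.90+0.0008715j
Source currents: i(V1)=-4.613+0.1551j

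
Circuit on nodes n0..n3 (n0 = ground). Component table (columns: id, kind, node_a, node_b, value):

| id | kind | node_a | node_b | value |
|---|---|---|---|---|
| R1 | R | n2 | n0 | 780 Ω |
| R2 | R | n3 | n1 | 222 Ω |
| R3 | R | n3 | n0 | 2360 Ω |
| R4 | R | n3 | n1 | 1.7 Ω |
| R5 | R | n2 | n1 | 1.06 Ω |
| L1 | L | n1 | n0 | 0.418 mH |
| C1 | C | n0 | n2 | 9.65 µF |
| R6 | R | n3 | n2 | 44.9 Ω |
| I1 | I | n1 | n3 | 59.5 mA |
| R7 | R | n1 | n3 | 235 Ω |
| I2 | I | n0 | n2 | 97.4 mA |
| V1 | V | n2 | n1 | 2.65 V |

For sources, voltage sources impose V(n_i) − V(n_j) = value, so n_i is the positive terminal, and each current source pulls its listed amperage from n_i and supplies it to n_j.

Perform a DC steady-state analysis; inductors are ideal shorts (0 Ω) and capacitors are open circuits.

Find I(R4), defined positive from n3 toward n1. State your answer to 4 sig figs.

Apply KCL at each of the 3 non-ground nodes and solve the resulting linear system.
Node n1: branches {R2, R4, R5, L1, I1, R7, V1} → V_1 = 0.000
Node n2: branches {R1, R5, C1, R6, I2, V1} → V_2 = 2.650
Node n3: branches {R2, R3, R4, R6, I1, R7} → V_3 = 0.1913
Source currents: i(L1)=0.09392, i(V1)=-2.461

0.1125 A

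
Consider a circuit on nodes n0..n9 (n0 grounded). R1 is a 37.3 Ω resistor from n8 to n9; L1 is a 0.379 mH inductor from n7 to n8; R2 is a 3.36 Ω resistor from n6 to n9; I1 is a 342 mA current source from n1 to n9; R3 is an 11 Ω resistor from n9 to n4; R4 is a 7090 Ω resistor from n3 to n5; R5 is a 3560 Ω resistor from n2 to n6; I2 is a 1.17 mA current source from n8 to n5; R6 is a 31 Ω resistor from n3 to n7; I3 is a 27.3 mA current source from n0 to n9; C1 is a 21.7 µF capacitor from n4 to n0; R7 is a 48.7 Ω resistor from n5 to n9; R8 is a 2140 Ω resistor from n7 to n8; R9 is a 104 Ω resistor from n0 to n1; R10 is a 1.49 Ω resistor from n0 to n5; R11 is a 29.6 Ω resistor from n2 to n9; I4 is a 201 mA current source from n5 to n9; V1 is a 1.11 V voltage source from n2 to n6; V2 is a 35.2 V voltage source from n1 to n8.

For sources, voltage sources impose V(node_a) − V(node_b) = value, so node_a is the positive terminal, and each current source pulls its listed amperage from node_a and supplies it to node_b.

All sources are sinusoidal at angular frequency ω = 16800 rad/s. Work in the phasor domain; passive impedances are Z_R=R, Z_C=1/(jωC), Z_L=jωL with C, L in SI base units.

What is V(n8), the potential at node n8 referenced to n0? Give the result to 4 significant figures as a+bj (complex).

MNA unknowns: 9 node voltages V₁..V_9 plus 2 source currents (V1, V2)
R1: Y=0.02681+0.000j on G[8,9]
L1: Y=0.000-0.1571j on G[7,8]
R2: Y=0.2976+0.000j on G[6,9]
I1: z[1]−=0.342, z[9]+=0.342
R3: Y=0.09091+0.000j on G[9,4]
R4: Y=0.0001410+0.000j on G[3,5]
R5: Y=0.0002809+0.000j on G[2,6]
I2: z[8]−=0.00117, z[5]+=0.00117
R6: Y=0.03226+0.000j on G[3,7]
I3: z[0]−=0.0273, z[9]+=0.0273
C1: Y=0.000+0.3646j on G[4,0]
R7: Y=0.02053+0.000j on G[5,9]
R8: Y=0.0004673+0.000j on G[7,8]
R9: Y=0.009615+0.000j on G[0,1]
R10: Y=0.6711+0.000j on G[0,5]
R11: Y=0.03378+0.000j on G[2,9]
I4: z[5]−=0.201, z[9]+=0.201
V1: row V2−V6=1.11, i_V1 at 2,6
V2: row V1−V8=35.2, i_V2 at 1,8
solve → V1=16.96-0.07684j, V2=1.549-0.1047j, V3=-18.16-0.06053j, V4=0.007771-0.1359j, V5=-0.2761-0.003120j, V6=0.4395-0.1047j, V7=-18.24-0.06078j, V8=-18.24-0.07684j, V9=0.5526-0.1047j
aux → i_V1=-0.03399+0.000j, i_V2=-0.5051+0.0007389j

-18.24-0.07684j V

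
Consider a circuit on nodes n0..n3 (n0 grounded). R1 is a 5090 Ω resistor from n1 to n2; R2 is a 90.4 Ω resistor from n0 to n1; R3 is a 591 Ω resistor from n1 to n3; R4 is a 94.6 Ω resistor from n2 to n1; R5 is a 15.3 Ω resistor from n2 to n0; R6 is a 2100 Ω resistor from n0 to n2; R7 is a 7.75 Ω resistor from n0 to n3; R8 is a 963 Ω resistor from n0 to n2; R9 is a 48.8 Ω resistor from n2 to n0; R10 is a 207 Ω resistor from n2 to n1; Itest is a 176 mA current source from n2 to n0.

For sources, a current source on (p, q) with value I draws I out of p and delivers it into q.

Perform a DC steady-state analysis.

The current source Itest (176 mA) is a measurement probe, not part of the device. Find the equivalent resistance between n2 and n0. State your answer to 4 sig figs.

MNA unknowns: 3 node voltages V₁..V_3
R1: Y=0.0001965 on G[1,2]
R2: Y=0.01106 on G[0,1]
R3: Y=0.001692 on G[1,3]
R4: Y=0.01057 on G[2,1]
R5: Y=0.06536 on G[2,0]
R6: Y=0.0004762 on G[0,2]
R7: Y=0.1290 on G[0,3]
R8: Y=0.001038 on G[0,2]
R9: Y=0.02049 on G[2,0]
R10: Y=0.004831 on G[2,1]
Itest: z[2]−=0.176, z[0]+=0.176
solve → V1=-1.027, V2=-1.865, V3=-0.01329

R_eq = 10.60 Ω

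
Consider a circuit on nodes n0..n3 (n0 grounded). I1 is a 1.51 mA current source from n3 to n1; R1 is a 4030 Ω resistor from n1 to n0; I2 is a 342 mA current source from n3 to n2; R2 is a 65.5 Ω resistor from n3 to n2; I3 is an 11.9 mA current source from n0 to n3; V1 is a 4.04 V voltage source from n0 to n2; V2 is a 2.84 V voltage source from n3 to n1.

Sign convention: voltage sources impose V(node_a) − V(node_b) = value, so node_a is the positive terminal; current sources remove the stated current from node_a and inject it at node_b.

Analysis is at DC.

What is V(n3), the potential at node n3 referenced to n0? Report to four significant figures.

Apply KCL at each of the 3 non-ground nodes and solve the resulting linear system.
Node n1: branches {I1, R1, V2} → V_1 = -28.05
Node n2: branches {I2, R2, V1} → V_2 = -4.040
Node n3: branches {I1, I2, R2, I3, V2} → V_3 = -25.21
Source currents: i(V1)=-0.01886, i(V2)=-0.008469

-25.21 V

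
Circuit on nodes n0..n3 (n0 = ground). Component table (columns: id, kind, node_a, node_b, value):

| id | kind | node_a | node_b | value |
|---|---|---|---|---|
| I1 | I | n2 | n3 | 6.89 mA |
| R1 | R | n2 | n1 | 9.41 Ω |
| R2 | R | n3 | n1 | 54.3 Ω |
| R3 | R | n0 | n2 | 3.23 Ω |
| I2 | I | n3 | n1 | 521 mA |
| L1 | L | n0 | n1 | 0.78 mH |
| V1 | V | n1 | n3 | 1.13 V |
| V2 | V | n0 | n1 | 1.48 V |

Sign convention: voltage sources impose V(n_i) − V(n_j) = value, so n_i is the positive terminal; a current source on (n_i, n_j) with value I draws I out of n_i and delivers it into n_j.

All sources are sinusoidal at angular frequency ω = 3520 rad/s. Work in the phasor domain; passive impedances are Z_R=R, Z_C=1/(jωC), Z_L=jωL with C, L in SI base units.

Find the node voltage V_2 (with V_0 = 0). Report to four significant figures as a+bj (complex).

-0.3948+0.000j V

MNA unknowns: 3 node voltages V₁..V_3 plus 2 source currents (V1, V2)
I1: z[2]−=0.00689, z[3]+=0.00689
R1: Y=0.1063+0.000j on G[2,1]
R2: Y=0.01842+0.000j on G[3,1]
R3: Y=0.3096+0.000j on G[0,2]
I2: z[3]−=0.521, z[1]+=0.521
L1: Y=0.000-0.3642j on G[0,1]
V1: row V1−V3=1.13, i_V1 at 1,3
V2: row V0−V1=1.48, i_V2 at 0,1
solve → V1=-1.480+0.000j, V2=-0.3948+0.000j, V3=-2.610+0.000j
aux → i_V1=0.4933+0.000j, i_V2=-0.1222+0.5390j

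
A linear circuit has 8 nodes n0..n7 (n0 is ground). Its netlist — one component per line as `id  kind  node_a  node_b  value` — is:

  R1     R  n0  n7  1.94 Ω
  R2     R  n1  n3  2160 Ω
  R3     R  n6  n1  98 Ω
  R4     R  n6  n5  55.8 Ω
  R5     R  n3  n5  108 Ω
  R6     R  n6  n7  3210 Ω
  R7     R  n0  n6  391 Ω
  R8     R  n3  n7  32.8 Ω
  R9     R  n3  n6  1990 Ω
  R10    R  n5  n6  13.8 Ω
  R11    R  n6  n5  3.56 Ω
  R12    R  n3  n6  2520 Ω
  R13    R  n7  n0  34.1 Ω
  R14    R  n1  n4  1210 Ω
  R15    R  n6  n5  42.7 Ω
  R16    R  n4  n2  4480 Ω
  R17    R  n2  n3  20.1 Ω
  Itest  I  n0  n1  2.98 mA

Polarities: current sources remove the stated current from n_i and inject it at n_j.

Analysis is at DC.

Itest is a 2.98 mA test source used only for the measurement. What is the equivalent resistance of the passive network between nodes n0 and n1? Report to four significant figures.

Apply KCL at each of the 7 non-ground nodes and solve the resulting linear system.
Node n1: branches {R2, R3, R14, Itest} → V_1 = 0.5329
Node n2: branches {R16, R17} → V_2 = 0.07825
Node n3: branches {R2, R5, R8, R9, R12, R17} → V_3 = 0.07664
Node n4: branches {R14, R16} → V_4 = 0.4362
Node n5: branches {R4, R5, R10, R11, R15} → V_5 = 0.2650
Node n6: branches {R3, R4, R6, R7, R9, R10, R11, R12, R15} → V_6 = 0.2694
Node n7: branches {R1, R6, R8, R13} → V_7 = 0.004205

R_eq = 178.8 Ω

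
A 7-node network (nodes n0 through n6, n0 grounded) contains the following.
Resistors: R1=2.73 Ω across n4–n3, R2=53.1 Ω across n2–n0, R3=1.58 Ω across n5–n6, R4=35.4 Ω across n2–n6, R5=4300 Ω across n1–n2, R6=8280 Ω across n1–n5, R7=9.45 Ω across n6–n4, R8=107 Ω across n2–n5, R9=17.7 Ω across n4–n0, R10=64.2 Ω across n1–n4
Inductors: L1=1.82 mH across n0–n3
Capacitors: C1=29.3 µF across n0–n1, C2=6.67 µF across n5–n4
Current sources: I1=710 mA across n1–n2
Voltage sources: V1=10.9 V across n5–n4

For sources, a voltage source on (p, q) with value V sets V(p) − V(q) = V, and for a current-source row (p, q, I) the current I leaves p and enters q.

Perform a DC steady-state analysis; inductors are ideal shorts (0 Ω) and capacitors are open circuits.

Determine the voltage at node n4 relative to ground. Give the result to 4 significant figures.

-0.8212 V

Element admittances at DC:
  Y(R1) = 0.3663 S between n4,n3
  Y(R2) = 0.01883 S between n2,n0
  Y(R3) = 0.6329 S between n5,n6
  Y(R4) = 0.02825 S between n2,n6
  Y(R5) = 0.0002326 S between n1,n2
  Y(R6) = 0.0001208 S between n1,n5
  L1: short n0↔n3 (DC inductor)
  Y(C1) = 0.000 S between n0,n1
  I1: injects 0.71 A into n2 (from n1)
  Y(R7) = 0.1058 S between n6,n4
  Y(R8) = 0.009346 S between n2,n5
  Y(R9) = 0.05650 S between n4,n0
  Y(R10) = 0.01558 S between n1,n4
  Y(C2) = 0.000 S between n5,n4
  V1: constraint V(n5)−V(n4) = 10.9
Assemble and solve the 8×8 MNA system:
  V(n1)=-45.03  V(n2)=18.44  V(n3)=0.000  V(n4)=-0.8212  V(n5)=10.08  V(n6)=8.883
  i(L1)=0.3008  i(V1)=-0.6855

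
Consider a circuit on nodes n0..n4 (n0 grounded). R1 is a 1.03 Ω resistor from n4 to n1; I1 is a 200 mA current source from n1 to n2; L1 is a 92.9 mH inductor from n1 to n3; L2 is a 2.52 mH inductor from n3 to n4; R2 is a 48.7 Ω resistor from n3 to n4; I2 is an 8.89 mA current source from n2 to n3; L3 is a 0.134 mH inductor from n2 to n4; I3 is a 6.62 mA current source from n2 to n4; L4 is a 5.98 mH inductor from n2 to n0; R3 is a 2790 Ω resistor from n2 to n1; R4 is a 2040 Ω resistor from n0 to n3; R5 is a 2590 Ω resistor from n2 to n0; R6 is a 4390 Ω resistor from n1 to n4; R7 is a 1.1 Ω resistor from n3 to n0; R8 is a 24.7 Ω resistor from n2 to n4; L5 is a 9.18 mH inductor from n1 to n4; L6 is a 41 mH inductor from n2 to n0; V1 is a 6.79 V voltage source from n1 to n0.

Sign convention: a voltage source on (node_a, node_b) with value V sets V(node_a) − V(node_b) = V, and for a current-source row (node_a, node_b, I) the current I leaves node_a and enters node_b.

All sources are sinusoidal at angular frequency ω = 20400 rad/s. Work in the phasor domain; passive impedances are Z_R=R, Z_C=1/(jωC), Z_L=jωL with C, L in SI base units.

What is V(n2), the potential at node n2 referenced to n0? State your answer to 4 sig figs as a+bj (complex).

Element admittances at ω=20400 rad/s:
  Y(R1) = 0.9709+0.000j S between n4,n1
  I1: injects 0.2 A into n2 (from n1)
  Y(L1) = 0.000-0.0005277j S between n1,n3
  Y(L2) = 0.000-0.01945j S between n3,n4
  Y(R2) = 0.02053+0.000j S between n3,n4
  I2: injects 0.00889 A into n3 (from n2)
  Y(L3) = 0.000-0.3658j S between n2,n4
  I3: injects 0.00662 A into n4 (from n2)
  Y(L4) = 0.000-0.008197j S between n2,n0
  Y(R3) = 0.0003584+0.000j S between n2,n1
  Y(R4) = 0.0004902+0.000j S between n0,n3
  Y(R5) = 0.0003861+0.000j S between n2,n0
  Y(R6) = 0.0002278+0.000j S between n1,n4
  Y(R7) = 0.9091+0.000j S between n3,n0
  Y(R8) = 0.04049+0.000j S between n2,n4
  Y(L5) = 0.000-0.005340j S between n1,n4
  Y(L6) = 0.000-0.001196j S between n2,n0
  V1: constraint V(n1)−V(n0) = 6.79
Assemble and solve the 5×5 MNA system:
  V(n1)=6.790+0.000j  V(n2)=6.713+0.6837j  V(n3)=0.1673-0.1389j  V(n4)=6.829+0.1911j
  i(V1)=-0.1612+0.1891j

6.713+0.6837j V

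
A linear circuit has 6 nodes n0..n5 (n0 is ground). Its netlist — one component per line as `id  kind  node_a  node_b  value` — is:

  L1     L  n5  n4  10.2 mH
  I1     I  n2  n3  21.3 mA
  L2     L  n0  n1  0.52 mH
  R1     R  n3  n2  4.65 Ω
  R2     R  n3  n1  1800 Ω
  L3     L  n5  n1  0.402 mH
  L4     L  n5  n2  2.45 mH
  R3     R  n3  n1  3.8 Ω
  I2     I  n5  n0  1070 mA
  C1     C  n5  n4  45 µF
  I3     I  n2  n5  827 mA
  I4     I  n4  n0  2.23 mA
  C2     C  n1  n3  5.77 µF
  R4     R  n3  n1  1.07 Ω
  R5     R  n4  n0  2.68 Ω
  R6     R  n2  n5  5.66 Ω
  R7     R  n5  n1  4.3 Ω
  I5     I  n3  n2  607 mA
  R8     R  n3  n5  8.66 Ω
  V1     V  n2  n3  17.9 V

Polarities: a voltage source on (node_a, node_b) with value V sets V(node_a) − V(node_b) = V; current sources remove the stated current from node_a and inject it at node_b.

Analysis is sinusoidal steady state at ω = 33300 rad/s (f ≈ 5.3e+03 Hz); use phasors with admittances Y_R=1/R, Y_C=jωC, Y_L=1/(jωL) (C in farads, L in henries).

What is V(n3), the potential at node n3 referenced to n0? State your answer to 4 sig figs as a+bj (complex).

-10.37-2.135j V

Element admittances at ω=33300 rad/s:
  Y(L1) = 0.000-0.002944j S between n5,n4
  I1: injects 0.0213 A into n3 (from n2)
  Y(L2) = 0.000-0.05775j S between n0,n1
  Y(R1) = 0.2151+0.000j S between n3,n2
  Y(R2) = 0.0005556+0.000j S between n3,n1
  Y(L3) = 0.000-0.07470j S between n5,n1
  Y(L4) = 0.000-0.01226j S between n5,n2
  Y(R3) = 0.2632+0.000j S between n3,n1
  I2: injects 1.07 A into n0 (from n5)
  Y(C1) = 0.000+1.499j S between n5,n4
  I3: injects 0.827 A into n5 (from n2)
  I4: injects 0.00223 A into n0 (from n4)
  Y(C2) = 0.000+0.1921j S between n1,n3
  Y(R4) = 0.9346+0.000j S between n3,n1
  Y(R5) = 0.3731+0.000j S between n4,n0
  Y(R6) = 0.1767+0.000j S between n2,n5
  Y(R7) = 0.2326+0.000j S between n5,n1
  I5: injects 0.607 A into n2 (from n3)
  Y(R8) = 0.1155+0.000j S between n3,n5
  V1: constraint V(n2)−V(n3) = 17.9
Assemble and solve the 6×6 MNA system:
  V(n1)=-9.012-2.787j  V(n2)=7.526-2.135j  V(n3)=-10.37-2.135j  V(n4)=-2.442-1.395j  V(n5)=-2.790-0.7870j
  i(V1)=-5.897+0.3645j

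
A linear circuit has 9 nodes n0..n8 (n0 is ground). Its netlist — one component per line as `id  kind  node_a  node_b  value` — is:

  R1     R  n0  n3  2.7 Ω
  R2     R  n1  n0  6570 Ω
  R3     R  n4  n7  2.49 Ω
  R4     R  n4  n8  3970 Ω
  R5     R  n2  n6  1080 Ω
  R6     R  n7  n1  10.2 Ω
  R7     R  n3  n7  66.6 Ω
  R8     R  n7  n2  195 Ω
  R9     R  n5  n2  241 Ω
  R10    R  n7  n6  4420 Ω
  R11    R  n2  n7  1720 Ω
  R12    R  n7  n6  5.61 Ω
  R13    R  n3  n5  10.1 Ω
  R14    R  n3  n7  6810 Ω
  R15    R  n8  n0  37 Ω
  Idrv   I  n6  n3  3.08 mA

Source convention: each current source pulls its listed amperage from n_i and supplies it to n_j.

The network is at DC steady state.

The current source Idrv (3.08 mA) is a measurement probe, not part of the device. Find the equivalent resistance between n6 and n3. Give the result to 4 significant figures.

R_eq = 60.76 Ω

Element admittances at DC:
  Y(R1) = 0.3704 S between n0,n3
  Y(R2) = 0.0001522 S between n1,n0
  Y(R3) = 0.4016 S between n4,n7
  Y(R4) = 0.0002519 S between n4,n8
  Y(R5) = 0.0009259 S between n2,n6
  Y(R6) = 0.09804 S between n7,n1
  Y(R7) = 0.01502 S between n3,n7
  Y(R8) = 0.005128 S between n7,n2
  Y(R9) = 0.004149 S between n5,n2
  Y(R10) = 0.0002262 S between n7,n6
  Y(R11) = 0.0005814 S between n2,n7
  Y(R12) = 0.1783 S between n7,n6
  Y(R13) = 0.09901 S between n3,n5
  Y(R14) = 0.0001468 S between n3,n7
  Y(R15) = 0.02703 S between n8,n0
  Idrv: injects 0.00308 A into n3 (from n6)
Assemble and solve the 8×8 MNA system:
  V(n1)=-0.1699  V(n2)=-0.1077  V(n3)=0.0001844  V(n4)=-0.1700  V(n5)=-0.004155  V(n6)=-0.1870  V(n7)=-0.1701  V(n8)=-0.001570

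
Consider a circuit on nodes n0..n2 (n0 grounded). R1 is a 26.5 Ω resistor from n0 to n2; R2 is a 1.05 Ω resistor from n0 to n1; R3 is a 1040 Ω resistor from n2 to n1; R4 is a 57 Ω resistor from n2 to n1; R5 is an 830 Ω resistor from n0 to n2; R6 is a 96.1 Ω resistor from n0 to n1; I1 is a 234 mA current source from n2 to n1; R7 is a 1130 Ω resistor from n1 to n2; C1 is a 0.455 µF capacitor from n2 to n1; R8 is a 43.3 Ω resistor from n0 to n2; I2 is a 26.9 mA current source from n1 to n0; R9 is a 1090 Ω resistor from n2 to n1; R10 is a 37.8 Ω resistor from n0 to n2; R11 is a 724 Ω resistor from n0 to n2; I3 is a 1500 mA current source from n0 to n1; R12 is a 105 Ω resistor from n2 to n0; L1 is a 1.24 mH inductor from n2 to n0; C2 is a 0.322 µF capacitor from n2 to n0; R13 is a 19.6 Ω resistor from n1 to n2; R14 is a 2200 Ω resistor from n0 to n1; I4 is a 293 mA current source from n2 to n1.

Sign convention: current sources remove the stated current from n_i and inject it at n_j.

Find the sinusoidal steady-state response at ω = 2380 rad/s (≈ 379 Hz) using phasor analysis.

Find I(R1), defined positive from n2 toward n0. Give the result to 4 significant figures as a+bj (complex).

-0.01742-0.03498j A

Element admittances at ω=2380 rad/s:
  Y(R1) = 0.03774+0.000j S between n0,n2
  Y(R2) = 0.9524+0.000j S between n0,n1
  Y(R3) = 0.0009615+0.000j S between n2,n1
  Y(R4) = 0.01754+0.000j S between n2,n1
  Y(R5) = 0.001205+0.000j S between n0,n2
  Y(R6) = 0.01041+0.000j S between n0,n1
  I1: injects 0.234 A into n1 (from n2)
  Y(R7) = 0.0008850+0.000j S between n1,n2
  Y(C1) = 0.000+0.001083j S between n2,n1
  Y(R8) = 0.02309+0.000j S between n0,n2
  I2: injects 0.0269 A into n0 (from n1)
  Y(R9) = 0.0009174+0.000j S between n2,n1
  Y(R10) = 0.02646+0.000j S between n0,n2
  Y(R11) = 0.001381+0.000j S between n0,n2
  I3: injects 1.5 A into n1 (from n0)
  Y(R12) = 0.009524+0.000j S between n2,n0
  Y(L1) = 0.000-0.3388j S between n2,n0
  Y(C2) = 0.000+0.0007664j S between n2,n0
  Y(R13) = 0.05102+0.000j S between n1,n2
  Y(R14) = 0.0004545+0.000j S between n0,n1
  I4: injects 0.293 A into n1 (from n2)
Assemble and solve the 2×2 MNA system:
  V(n1)=1.902-0.06639j  V(n2)=-0.4617-0.9271j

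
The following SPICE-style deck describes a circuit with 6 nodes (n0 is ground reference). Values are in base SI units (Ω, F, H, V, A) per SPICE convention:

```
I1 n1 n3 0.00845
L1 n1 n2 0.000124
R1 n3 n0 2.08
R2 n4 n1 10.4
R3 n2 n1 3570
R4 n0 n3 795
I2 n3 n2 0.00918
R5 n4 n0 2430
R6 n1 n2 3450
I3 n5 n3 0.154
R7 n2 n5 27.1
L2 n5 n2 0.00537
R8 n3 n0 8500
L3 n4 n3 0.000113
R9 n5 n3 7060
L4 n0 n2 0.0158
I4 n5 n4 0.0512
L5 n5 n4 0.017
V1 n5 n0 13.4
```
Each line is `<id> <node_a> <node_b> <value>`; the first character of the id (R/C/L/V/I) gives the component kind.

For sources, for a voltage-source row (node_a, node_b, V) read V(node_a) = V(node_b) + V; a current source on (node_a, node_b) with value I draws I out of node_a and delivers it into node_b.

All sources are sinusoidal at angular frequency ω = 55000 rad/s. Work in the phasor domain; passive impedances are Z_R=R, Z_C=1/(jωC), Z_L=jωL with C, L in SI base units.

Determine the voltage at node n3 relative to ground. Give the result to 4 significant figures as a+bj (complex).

1.004-0.2650j V

Apply KCL at each of the 5 non-ground nodes and solve the resulting linear system.
Node n1: branches {I1, L1, R2, R3, R6} → V_1 = 4.715+0.5874j
Node n2: branches {L1, R3, I2, R6, R7, L2, L4} → V_2 = 5.505+2.555j
Node n3: branches {I1, R1, R4, I2, I3, R8, L3, R9} → V_3 = 1.004-0.2650j
Node n4: branches {R2, R5, L3, I4, L5} → V_4 = 1.798+1.780j
Node n5: branches {I3, R7, L2, R9, I4, L5, V1} → V_5 = 13.40+0.000j
Source currents: i(V1)=-0.4877+0.1334j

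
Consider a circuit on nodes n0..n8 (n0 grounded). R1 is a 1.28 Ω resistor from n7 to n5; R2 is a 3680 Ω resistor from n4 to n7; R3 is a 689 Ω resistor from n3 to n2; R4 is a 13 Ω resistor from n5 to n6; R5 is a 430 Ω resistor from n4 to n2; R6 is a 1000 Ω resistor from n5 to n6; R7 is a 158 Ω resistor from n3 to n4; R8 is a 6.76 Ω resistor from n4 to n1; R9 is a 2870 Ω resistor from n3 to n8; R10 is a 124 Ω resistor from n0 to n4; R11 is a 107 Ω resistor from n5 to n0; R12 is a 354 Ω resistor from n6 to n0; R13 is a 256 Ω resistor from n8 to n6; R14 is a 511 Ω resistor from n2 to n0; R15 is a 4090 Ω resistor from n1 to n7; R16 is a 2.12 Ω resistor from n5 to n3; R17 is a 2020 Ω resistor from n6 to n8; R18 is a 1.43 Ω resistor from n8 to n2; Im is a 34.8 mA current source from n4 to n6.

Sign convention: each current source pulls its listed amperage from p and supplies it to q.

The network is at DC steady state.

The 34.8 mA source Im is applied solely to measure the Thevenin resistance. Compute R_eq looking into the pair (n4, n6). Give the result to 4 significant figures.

Element admittances at DC:
  Y(R1) = 0.7812 S between n7,n5
  Y(R2) = 0.0002717 S between n4,n7
  Y(R3) = 0.001451 S between n3,n2
  Y(R4) = 0.07692 S between n5,n6
  Y(R5) = 0.002326 S between n4,n2
  Y(R6) = 0.001000 S between n5,n6
  Y(R7) = 0.006329 S between n3,n4
  Y(R8) = 0.1479 S between n4,n1
  Y(R9) = 0.0003484 S between n3,n8
  Y(R10) = 0.008065 S between n0,n4
  Y(R11) = 0.009346 S between n5,n0
  Y(R12) = 0.002825 S between n6,n0
  Y(R13) = 0.003906 S between n8,n6
  Y(R14) = 0.001957 S between n2,n0
  Y(R15) = 0.0002445 S between n1,n7
  Y(R16) = 0.4717 S between n5,n3
  Y(R17) = 0.0004950 S between n6,n8
  Y(R18) = 0.6993 S between n8,n2
  Im: injects 0.0348 A into n6 (from n4)
Assemble and solve the 8×8 MNA system:
  V(n1)=-1.611  V(n2)=0.3322  V(n3)=0.9007  V(n4)=-1.616  V(n5)=0.9366  V(n6)=1.283  V(n7)=0.9349  V(n8)=0.3384

R_eq = 83.30 Ω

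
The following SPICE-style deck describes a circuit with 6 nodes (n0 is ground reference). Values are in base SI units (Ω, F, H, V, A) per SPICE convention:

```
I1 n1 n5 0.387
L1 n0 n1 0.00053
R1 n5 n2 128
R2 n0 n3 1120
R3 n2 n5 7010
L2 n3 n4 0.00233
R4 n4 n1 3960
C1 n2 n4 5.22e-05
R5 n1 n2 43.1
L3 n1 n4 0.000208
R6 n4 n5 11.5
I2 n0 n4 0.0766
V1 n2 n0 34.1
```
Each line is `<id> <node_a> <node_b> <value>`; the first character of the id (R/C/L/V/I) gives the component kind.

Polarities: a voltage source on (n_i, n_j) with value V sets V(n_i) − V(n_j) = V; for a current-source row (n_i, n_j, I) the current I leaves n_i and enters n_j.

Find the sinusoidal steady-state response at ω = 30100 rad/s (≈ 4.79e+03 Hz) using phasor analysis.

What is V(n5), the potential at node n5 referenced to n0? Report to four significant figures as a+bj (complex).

39.11-0.1581j V

Apply KCL at each of the 5 non-ground nodes and solve the resulting linear system.
Node n1: branches {I1, L1, R4, R5, L3} → V_1 = 25.12-0.9163j
Node n2: branches {R1, R3, C1, R5, V1} → V_2 = 34.10+0.000j
Node n3: branches {R2, L2} → V_3 = 34.97-2.362j
Node n4: branches {L2, R4, C1, L3, R6, I2} → V_4 = 35.12-0.1726j
Node n5: branches {I1, R1, R3, R6} → V_5 = 39.11-0.1581j
Source currents: i(V1)=0.1028+1.577j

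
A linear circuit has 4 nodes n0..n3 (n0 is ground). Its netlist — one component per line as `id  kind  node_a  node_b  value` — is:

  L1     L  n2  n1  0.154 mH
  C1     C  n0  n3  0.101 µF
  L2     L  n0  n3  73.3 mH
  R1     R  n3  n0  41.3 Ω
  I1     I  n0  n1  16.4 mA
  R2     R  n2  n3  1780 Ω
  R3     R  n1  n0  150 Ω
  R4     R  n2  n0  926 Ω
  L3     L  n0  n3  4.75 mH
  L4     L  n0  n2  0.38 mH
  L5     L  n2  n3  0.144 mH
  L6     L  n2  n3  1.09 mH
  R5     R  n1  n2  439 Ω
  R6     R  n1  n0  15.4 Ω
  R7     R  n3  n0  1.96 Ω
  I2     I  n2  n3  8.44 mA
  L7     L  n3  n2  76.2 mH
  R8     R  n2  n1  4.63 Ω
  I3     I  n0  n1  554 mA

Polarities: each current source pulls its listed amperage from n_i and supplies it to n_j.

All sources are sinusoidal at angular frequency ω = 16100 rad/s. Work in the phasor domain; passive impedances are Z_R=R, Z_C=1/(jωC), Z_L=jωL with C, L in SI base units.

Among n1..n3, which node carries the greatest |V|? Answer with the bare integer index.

MNA unknowns: 3 node voltages V₁..V_3
L1: Y=0.000-0.4033j on G[2,1]
C1: Y=0.000+0.001626j on G[0,3]
L2: Y=0.000-0.0008474j on G[0,3]
R1: Y=0.02421+0.000j on G[3,0]
I1: z[0]−=0.0164, z[1]+=0.0164
R2: Y=0.0005618+0.000j on G[2,3]
R3: Y=0.006667+0.000j on G[1,0]
R4: Y=0.001080+0.000j on G[2,0]
L3: Y=0.000-0.01308j on G[0,3]
L4: Y=0.000-0.1635j on G[0,2]
L5: Y=0.000-0.4313j on G[2,3]
L6: Y=0.000-0.05698j on G[2,3]
R5: Y=0.002278+0.000j on G[1,2]
R6: Y=0.06494+0.000j on G[1,0]
R7: Y=0.5102+0.000j on G[3,0]
I2: z[2]−=0.00844, z[3]+=0.00844
L7: Y=0.000-0.0008151j on G[3,2]
R8: Y=0.2160+0.000j on G[2,1]
I3: z[0]−=0.554, z[1]+=0.554
solve → V1=1.363+1.515j, V2=0.6646+0.7210j, V3=0.6625+0.01406j

1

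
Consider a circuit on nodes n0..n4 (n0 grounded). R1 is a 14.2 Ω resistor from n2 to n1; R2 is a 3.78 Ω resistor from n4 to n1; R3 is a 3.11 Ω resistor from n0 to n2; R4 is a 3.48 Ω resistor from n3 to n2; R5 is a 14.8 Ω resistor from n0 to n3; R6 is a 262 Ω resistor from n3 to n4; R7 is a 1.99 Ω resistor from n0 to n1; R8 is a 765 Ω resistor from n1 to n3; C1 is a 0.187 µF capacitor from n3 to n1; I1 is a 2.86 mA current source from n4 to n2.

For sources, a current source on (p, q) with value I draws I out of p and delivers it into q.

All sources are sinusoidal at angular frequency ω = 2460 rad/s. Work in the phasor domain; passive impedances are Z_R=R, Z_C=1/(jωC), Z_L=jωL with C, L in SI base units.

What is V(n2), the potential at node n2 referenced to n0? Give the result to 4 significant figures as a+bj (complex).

Element admittances at ω=2460 rad/s:
  Y(R1) = 0.07042+0.000j S between n2,n1
  Y(R2) = 0.2646+0.000j S between n4,n1
  Y(R3) = 0.3215+0.000j S between n0,n2
  Y(R4) = 0.2874+0.000j S between n3,n2
  Y(R5) = 0.06757+0.000j S between n0,n3
  Y(R6) = 0.003817+0.000j S between n3,n4
  Y(R7) = 0.5025+0.000j S between n0,n1
  Y(R8) = 0.001307+0.000j S between n1,n3
  Y(C1) = 0.000+0.0004600j S between n3,n1
  I1: injects 0.00286 A into n2 (from n4)
Assemble and solve the 4×4 MNA system:
  V(n1)=-0.004158+5.870e-06j  V(n2)=0.005596-5.927e-06j  V(n3)=0.004295-1.545e-05j  V(n4)=-0.01470+5.567e-06j

0.005596-5.927e-06j V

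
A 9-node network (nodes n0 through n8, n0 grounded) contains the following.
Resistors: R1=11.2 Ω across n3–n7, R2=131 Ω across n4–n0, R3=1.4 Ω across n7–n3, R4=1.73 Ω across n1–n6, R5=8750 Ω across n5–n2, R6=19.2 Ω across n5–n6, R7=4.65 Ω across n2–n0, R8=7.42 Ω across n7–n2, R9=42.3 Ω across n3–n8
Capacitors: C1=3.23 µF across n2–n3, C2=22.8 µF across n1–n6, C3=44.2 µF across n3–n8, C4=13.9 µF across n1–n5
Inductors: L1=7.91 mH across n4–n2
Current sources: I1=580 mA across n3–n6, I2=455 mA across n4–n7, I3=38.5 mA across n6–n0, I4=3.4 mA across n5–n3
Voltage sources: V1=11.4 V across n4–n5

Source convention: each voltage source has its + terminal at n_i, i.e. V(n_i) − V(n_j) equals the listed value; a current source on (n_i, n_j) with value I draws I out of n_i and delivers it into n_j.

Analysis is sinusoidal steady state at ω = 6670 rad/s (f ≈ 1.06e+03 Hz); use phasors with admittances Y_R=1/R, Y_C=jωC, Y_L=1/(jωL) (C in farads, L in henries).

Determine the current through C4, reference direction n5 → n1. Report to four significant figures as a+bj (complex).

-0.3871-0.2085j A

Apply KCL at each of the 8 non-ground nodes and solve the resulting linear system.
Node n1: branches {R4, C2, C4} → V_1 = -7.832-0.3973j
Node n2: branches {C1, L1, R5, R7, R8} → V_2 = -0.2259-0.1341j
Node n3: branches {R1, C1, R3, I1, I4, C3, R9} → V_3 = -1.791+0.1581j
Node n4: branches {R2, L1, I2, V1} → V_4 = 1.319+3.778j
Node n5: branches {R5, R6, I4, C4, V1} → V_5 = -10.08+3.778j
Node n6: branches {R4, R6, I1, I3, C2} → V_6 = -7.117-0.2248j
Node n7: branches {R1, R3, I2, R8} → V_7 = -1.081+0.1161j
Node n8: branches {C3, R9} → V_8 = -1.791+0.1581j
Source currents: i(V1)=-0.5392+0.0004471j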